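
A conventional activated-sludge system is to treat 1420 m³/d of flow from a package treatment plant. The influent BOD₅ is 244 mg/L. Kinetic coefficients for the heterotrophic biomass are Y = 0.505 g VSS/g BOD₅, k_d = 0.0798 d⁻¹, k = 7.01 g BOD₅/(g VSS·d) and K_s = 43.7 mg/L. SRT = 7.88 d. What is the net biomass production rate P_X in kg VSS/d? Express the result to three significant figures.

P_X ≈ 106 kg VSS/d

Effluent substrate depends only on kinetics and SRT: S = K_s(1 + k_d θ_c) / [θ_c(Yk − k_d) − 1] = 43.7 × (1 + 0.0798 × 7.88) / [7.88 × (0.505 × 7.01 − 0.0798) − 1] = 71.18 / 26.27 = 2.710 mg/L.
Observed yield with endogenous decay: Y_obs = Y / (1 + k_d·θ_c) = 0.505 / (1 + 0.0798 × 7.88) = 0.505 / 1.629 = 0.3100 g VSS/g BOD₅.
ΔS = 244 − 2.71 = 241.3 mg/L, so the substrate removal rate is 1420 × 241.3/1000 = 342.6 kg BOD₅/d.
Net biomass production P_X = Y_obs × Q·(S₀ − S) = 0.3100 × 342.6 = 106.2 kg VSS/d.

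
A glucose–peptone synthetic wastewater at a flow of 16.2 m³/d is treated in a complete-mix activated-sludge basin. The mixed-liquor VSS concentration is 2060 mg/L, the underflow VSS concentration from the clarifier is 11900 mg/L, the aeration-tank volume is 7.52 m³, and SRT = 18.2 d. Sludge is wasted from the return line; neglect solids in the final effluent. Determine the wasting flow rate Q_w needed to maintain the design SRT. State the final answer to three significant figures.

Q_w = (V·X)/(θ_c X_r) = 7.520 × 2060 / (18.2 × 11900) = 0.07153 m³/d.

Q_w ≈ 0.0715 m³/d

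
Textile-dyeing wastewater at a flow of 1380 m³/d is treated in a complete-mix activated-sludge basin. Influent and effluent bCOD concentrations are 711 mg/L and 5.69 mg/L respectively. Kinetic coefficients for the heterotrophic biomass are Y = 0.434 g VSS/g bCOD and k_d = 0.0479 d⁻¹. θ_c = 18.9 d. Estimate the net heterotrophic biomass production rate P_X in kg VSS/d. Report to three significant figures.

Correct the yield for decay: Y_obs = Y/(1 + k_d θ_c) = 0.434 / (1 + 0.0479 × 18.9) = 0.434 / 1.905 = 0.2278.
Mass of bCOD removed per day: Q(S₀ − S) = 1380 × 705.3 g/m³ = 973.3 kg/d.
So the net sludge growth is P_X = 0.2278 × 973.3 = 221.7 kg VSS/d.

P_X ≈ 222 kg VSS/d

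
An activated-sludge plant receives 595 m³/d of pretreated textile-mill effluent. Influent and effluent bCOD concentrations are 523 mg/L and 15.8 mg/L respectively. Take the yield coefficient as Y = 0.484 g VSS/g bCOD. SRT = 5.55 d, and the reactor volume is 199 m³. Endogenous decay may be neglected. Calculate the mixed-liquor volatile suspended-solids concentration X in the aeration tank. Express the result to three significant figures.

X ≈ 4070 mg/L

Without decay, X = Y Q (S₀−S) θ_c / V = 0.484 × 595 × (523 − 15.8) × 5.55 / 199 = 4074 mg/L.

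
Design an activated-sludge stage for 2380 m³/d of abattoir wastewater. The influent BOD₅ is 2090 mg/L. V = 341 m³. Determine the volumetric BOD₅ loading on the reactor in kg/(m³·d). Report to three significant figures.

L_v ≈ 14.6 kg BOD₅/(m³·d)

Volumetric loading L_v = Q·S₀ / V = 2380 × 2090 g/m³ / 341.0 m³ = 14587 g/(m³·d) = 14.59 kg BOD₅/(m³·d).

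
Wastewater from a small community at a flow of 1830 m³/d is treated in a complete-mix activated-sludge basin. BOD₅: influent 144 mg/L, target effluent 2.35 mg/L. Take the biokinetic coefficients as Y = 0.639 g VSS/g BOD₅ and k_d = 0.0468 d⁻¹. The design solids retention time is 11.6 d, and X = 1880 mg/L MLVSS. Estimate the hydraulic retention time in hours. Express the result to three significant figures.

τ ≈ 8.69 h

Steady-state biomass mass balance: V·X·(1 + k_d·θ_c) = Y·Q·(S₀ − S)·θ_c, so V = 0.639 × 1830 × (144 − 2.35) × 11.6 / [1880 × (1 + 0.0468 × 11.6)] = 1.92×10^6 / 2901 = 662.4 m³.
τ = V/Q = 662.4/1830 = 0.3620 d, or 8.688 h.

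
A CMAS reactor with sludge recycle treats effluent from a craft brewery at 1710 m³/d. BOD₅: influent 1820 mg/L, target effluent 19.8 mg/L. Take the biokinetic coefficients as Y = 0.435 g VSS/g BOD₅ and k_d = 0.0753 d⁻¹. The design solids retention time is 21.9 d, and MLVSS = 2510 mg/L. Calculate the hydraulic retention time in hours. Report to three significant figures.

τ ≈ 61.9 h

From the SRT design equation V = Y Q (S₀−S) θ_c / [X (1 + k_d θ_c)] = 0.435 × 1710 × (1820 − 19.8) × 21.9 / [2510 × (1 + 0.0753 × 21.9)] = 2.93×10^7 / 6649 = 4410 m³.
Hydraulic retention time τ = V/Q = 4410 / 1710 = 2.579 d = 61.90 h.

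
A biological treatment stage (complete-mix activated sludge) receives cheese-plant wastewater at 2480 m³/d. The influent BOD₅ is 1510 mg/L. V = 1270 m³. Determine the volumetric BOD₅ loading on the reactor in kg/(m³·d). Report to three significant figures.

Applied BOD₅ load per unit volume = Q·S₀/V = (2480 × 1510/1000)/1270 = 2.949 kg BOD₅·m⁻³·d⁻¹.

L_v ≈ 2.95 kg BOD₅/(m³·d)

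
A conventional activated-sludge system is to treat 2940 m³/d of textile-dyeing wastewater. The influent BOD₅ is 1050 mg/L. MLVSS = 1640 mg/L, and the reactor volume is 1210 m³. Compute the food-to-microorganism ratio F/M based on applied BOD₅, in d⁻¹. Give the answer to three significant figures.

F/M ≈ 1.56 d⁻¹

F/M = Q·S₀ / (V·X) = 2940 × 1050 / (1210 × 1640) = 1.556 g BOD₅·(g VSS·d)⁻¹.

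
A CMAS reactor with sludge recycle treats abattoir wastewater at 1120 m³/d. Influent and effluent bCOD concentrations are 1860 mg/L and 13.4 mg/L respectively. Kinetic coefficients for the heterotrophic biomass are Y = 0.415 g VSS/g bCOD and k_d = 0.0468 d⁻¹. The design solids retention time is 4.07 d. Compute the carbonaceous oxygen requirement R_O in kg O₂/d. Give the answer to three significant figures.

Observed yield with endogenous decay: Y_obs = Y / (1 + k_d·θ_c) = 0.415 / (1 + 0.0468 × 4.07) = 0.415 / 1.190 = 0.3486 g VSS/g bCOD.
Substrate removed = Q·(S₀ − S) = 1120 m³/d × (1860 − 13.4) g/m³ = 2.07×10^6 g/d = 2068 kg/d.
Net sludge production P_X = 0.3486 × 2068 = 721.0 kg VSS/d.
R_O = Q·ΔS − 1.42 P_X = 2068 − 1024 = 1044 kg O₂/d.

R_O ≈ 1040 kg O₂/d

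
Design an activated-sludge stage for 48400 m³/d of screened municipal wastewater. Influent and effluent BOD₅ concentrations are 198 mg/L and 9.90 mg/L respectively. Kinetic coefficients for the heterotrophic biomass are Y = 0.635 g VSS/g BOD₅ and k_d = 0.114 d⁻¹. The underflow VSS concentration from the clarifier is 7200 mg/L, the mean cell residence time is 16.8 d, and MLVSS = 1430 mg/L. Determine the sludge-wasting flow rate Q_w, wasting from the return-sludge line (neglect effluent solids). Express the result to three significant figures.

Q_w ≈ 275 m³/d

From the SRT design equation V = Y Q (S₀−S) θ_c / [X (1 + k_d θ_c)] = 0.635 × 48400 × (198 − 9.90) × 16.8 / [1430 × (1 + 0.114 × 16.8)] = 9.71×10^7 / 4169 = 23298 m³.
θ_c = V·X/(Q_w·X_r) when wasting from the recycle, so Q_w = V·X/(θ_c·X_r) = 23298 × 1430 / (16.8 × 7200) = 275.4 m³/d.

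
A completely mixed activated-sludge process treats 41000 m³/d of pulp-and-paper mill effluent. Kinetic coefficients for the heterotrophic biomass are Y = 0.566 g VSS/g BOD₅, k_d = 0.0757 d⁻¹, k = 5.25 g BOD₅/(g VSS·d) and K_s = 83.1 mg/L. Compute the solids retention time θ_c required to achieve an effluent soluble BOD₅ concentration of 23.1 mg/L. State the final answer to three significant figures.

Specific growth rate at S = 23.1 mg/L: μ = YkS/(K_s+S) = 0.566·5.25·23.1/(83.1+23.1) = 0.6463 d⁻¹.
Then 1/θ_c = μ − k_d = 0.6463 − 0.0757 = 0.5706 d⁻¹, giving θ_c = 1.752 d.

θ_c ≈ 1.75 d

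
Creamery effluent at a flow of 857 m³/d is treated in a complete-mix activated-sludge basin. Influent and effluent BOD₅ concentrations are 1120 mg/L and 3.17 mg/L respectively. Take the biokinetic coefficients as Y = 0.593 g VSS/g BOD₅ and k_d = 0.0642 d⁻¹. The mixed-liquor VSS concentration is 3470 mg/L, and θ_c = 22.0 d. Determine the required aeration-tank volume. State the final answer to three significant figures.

V ≈ 1490 m³

Steady-state biomass mass balance: V·X·(1 + k_d·θ_c) = Y·Q·(S₀ − S)·θ_c, so V = 0.593 × 857 × (1120 − 3.17) × 22.0 / [3470 × (1 + 0.0642 × 22.0)] = 1.25×10^7 / 8371 = 1492 m³.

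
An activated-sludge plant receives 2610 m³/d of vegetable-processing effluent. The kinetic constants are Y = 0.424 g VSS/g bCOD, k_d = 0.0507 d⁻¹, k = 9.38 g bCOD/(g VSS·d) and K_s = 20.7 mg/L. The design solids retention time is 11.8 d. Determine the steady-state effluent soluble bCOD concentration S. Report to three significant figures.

Effluent substrate depends only on kinetics and SRT: S = K_s(1 + k_d θ_c) / [θ_c(Yk − k_d) − 1] = 20.7 × (1 + 0.0507 × 11.8) / [11.8 × (0.424 × 9.38 − 0.0507) − 1] = 33.08 / 45.33 = 0.7298 mg/L.

S ≈ 0.730 mg/L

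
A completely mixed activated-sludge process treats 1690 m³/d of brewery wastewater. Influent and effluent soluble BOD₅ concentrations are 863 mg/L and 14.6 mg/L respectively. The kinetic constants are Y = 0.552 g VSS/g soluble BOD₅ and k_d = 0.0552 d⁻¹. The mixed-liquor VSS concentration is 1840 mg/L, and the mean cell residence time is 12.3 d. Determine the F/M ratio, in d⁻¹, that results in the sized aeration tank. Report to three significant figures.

F/M ≈ 0.252 d⁻¹

From the SRT design equation V = Y Q (S₀−S) θ_c / [X (1 + k_d θ_c)] = 0.552 × 1690 × (863 − 14.6) × 12.3 / [1840 × (1 + 0.0552 × 12.3)] = 9.73×10^6 / 3089 = 3151 m³.
Food-to-microorganism ratio F/M = Q S₀ / (V X) = 1690 × 863 / (3151 × 1840) = 0.2515 d⁻¹.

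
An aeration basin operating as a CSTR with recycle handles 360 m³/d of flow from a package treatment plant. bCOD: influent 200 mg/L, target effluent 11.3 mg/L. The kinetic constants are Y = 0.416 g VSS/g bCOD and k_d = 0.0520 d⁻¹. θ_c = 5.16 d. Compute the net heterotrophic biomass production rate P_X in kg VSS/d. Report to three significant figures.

Correct the yield for decay: Y_obs = Y/(1 + k_d θ_c) = 0.416 / (1 + 0.0520 × 5.16) = 0.416 / 1.268 = 0.3280.
Substrate removed = Q·(S₀ − S) = 360 m³/d × (200 − 11.3) g/m³ = 6.79×10^4 g/d = 67.93 kg/d.
P_X = Y_obs · Q(S₀ − S) = 0.3280 × 67.93 = 22.28 kg VSS/d.

P_X ≈ 22.3 kg VSS/d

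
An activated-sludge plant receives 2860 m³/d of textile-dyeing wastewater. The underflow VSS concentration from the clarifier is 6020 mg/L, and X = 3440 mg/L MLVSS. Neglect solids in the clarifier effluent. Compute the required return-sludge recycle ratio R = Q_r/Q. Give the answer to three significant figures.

R ≈ 1.33

Mass balance around the secondary clarifier (neglecting effluent solids): R = X / (X_r − X) = 3440 / (6020 − 3440) = 1.333.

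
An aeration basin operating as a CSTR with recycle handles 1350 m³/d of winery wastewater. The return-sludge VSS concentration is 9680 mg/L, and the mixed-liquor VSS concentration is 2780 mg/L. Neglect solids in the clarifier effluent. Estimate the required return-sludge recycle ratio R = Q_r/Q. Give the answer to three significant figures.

Mass balance around the secondary clarifier (neglecting effluent solids): R = X / (X_r − X) = 2780 / (9680 − 2780) = 0.4029.

R ≈ 0.403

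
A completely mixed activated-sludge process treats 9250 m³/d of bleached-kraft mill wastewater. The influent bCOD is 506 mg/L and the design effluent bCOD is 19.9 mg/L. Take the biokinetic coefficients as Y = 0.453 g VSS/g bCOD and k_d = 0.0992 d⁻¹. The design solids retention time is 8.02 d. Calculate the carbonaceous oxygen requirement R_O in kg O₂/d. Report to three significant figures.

R_O ≈ 2890 kg O₂/d

Correct the yield for decay: Y_obs = Y/(1 + k_d θ_c) = 0.453 / (1 + 0.0992 × 8.02) = 0.453 / 1.796 = 0.2523.
ΔS = 506 − 19.9 = 486.1 mg/L, so the substrate removal rate is 9250 × 486.1/1000 = 4496 kg bCOD/d.
Net sludge production P_X = 0.2523 × 4496 = 1134 kg VSS/d.
R_O = Q·(S₀ − S) − 1.42·P_X = 4496 − 1.42 × 1134 = 2886 kg O₂/d.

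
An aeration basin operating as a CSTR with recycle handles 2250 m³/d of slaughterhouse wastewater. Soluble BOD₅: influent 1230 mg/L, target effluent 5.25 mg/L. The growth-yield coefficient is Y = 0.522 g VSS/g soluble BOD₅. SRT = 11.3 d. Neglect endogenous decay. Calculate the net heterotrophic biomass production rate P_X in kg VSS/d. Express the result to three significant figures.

P_X ≈ 1440 kg VSS/d

Since k_d ≈ 0, Y_obs = Y = 0.522 g VSS/g soluble BOD₅.
Q·(S₀ − S) = 2250 × (1230 − 5.25) × 10⁻³ = 2756 kg/d removed.
So the net sludge growth is P_X = 0.5220 × 2756 = 1438 kg VSS/d.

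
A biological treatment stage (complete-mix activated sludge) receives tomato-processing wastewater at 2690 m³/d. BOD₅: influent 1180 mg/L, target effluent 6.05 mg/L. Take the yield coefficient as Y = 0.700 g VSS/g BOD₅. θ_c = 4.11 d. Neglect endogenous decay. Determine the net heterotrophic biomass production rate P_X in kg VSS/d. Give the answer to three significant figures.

P_X ≈ 2210 kg VSS/d

Since k_d ≈ 0, Y_obs = Y = 0.700 g VSS/g BOD₅.
Mass of BOD₅ removed per day: Q(S₀ − S) = 2690 × 1174 g/m³ = 3158 kg/d.
P_X = Y_obs · Q(S₀ − S) = 0.7000 × 3158 = 2211 kg VSS/d.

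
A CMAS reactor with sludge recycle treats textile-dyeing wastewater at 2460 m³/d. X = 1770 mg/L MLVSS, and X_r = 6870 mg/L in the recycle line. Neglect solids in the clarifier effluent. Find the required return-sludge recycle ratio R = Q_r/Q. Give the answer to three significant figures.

Solids balance on the clarifier gives (1+R)X = R·X_r, so R = X/(X_r − X) = 1770 / (6870 − 1770) = 0.3471.

R ≈ 0.347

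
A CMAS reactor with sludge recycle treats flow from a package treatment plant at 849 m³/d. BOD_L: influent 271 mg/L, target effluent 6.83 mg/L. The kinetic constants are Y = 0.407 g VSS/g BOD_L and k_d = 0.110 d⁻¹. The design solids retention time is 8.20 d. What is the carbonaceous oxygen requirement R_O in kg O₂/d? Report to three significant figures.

Y_obs = Y / (1 + k_d θ_c) = 0.407 / (1 + 0.110 × 8.20) = 0.407 / 1.902 = 0.2140.
Substrate removed = Q·(S₀ − S) = 849 m³/d × (271 − 6.83) g/m³ = 2.24×10^5 g/d = 224.3 kg/d.
Biomass synthesised: P_X = Y_obs × 224.3 = 47.99 kg VSS/d.
R_O = Q·ΔS − 1.42 P_X = 224.3 − 68.15 = 156.1 kg O₂/d.

R_O ≈ 156 kg O₂/d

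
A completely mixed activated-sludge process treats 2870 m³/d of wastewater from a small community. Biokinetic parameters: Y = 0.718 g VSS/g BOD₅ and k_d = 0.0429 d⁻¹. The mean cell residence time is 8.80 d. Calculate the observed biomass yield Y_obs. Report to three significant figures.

Y_obs ≈ 0.521 g VSS/g BOD₅

Correct the yield for decay: Y_obs = Y/(1 + k_d θ_c) = 0.718 / (1 + 0.0429 × 8.80) = 0.718 / 1.378 = 0.5212.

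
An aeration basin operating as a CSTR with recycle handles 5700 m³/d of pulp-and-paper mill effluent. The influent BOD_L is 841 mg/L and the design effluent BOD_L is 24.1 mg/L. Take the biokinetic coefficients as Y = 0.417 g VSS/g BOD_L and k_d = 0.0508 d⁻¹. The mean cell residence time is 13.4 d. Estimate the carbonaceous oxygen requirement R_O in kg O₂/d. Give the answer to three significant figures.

R_O ≈ 3020 kg O₂/d

The observed yield is Y_obs = Y/(1 + k_d·θ_c) = 0.417 / (1 + 0.0508 × 13.4) = 0.417 / 1.681 = 0.2481 g VSS per g BOD_L removed.
Substrate removed = Q·(S₀ − S) = 5700 m³/d × (841 − 24.1) g/m³ = 4.66×10^6 g/d = 4656 kg/d.
P_X = Y_obs·Q·(S₀ − S) = 0.2481 × 4656 = 1155 kg VSS/d.
R_O = Q·ΔS − 1.42 P_X = 4656 − 1640 = 3016 kg O₂/d.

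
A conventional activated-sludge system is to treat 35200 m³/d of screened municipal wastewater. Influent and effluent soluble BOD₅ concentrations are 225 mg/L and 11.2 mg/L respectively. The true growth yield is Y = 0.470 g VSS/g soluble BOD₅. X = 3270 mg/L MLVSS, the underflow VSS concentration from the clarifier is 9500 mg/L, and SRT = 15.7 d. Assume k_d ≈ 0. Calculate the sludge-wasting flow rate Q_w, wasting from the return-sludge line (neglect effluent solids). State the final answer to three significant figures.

Biomass mass balance (decay neglected): V·X = Y·Q·(S₀ − S)·θ_c, so V = 0.470 × 35200 × (225 − 11.2) × 15.7 / 3270 = 16982 m³.
Wasting from the return line (neglecting effluent solids): Q_w = V·X / (θ_c·X_r) = 16982 × 3270 / (15.7 × 9500) = 372.3 m³/d.

Q_w ≈ 372 m³/d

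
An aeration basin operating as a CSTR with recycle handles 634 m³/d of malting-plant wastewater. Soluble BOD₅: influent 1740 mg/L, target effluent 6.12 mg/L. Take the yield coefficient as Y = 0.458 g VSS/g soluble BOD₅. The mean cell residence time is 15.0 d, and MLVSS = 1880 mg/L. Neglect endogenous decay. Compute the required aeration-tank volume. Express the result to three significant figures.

V ≈ 4020 m³

Biomass mass balance (decay neglected): V·X = Y·Q·(S₀ − S)·θ_c, so V = 0.458 × 634 × (1740 − 6.12) × 15.0 / 1880 = 4017 m³.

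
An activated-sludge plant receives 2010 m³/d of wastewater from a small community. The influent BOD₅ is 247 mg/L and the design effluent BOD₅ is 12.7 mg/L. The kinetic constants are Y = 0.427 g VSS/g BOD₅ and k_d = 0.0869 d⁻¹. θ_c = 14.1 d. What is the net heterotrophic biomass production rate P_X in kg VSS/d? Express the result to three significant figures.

P_X ≈ 90.4 kg VSS/d

Y_obs = Y / (1 + k_d θ_c) = 0.427 / (1 + 0.0869 × 14.1) = 0.427 / 2.225 = 0.1919.
Q·(S₀ − S) = 2010 × (247 − 12.7) × 10⁻³ = 470.9 kg/d removed.
Net biomass production P_X = Y_obs × Q·(S₀ − S) = 0.1919 × 470.9 = 90.37 kg VSS/d.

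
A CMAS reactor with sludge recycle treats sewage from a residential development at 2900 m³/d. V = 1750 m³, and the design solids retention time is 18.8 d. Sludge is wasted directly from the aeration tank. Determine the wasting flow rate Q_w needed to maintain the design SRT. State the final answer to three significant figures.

For wasting at MLVSS concentration, Q_w = V/θ_c = 1750/18.8 = 93.09 m³/d.

Q_w ≈ 93.1 m³/d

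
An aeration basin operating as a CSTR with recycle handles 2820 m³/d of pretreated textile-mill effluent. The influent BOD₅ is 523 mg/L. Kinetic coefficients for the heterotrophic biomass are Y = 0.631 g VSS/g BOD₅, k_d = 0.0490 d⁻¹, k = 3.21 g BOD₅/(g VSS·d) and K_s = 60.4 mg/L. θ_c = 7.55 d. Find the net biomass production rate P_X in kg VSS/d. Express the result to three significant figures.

Effluent substrate depends only on kinetics and SRT: S = K_s(1 + k_d θ_c) / [θ_c(Yk − k_d) − 1] = 60.4 × (1 + 0.0490 × 7.55) / [7.55 × (0.631 × 3.21 − 0.0490) − 1] = 82.74 / 13.92 = 5.943 mg/L.
Correct the yield for decay: Y_obs = Y/(1 + k_d θ_c) = 0.631 / (1 + 0.0490 × 7.55) = 0.631 / 1.370 = 0.4606.
ΔS = 523 − 5.94 = 517.1 mg/L, so the substrate removal rate is 2820 × 517.1/1000 = 1458 kg BOD₅/d.
Biomass produced: P_X = Y_obs·Q·ΔS = 0.4606 × 1458 ≈ 671.6 kg VSS/d.

P_X ≈ 672 kg VSS/d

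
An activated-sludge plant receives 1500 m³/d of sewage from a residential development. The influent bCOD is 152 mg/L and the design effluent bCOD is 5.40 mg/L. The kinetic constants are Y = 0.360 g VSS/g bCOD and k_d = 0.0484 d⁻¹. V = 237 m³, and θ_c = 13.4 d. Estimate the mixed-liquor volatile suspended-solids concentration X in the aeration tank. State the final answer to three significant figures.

X ≈ 2720 mg/L

X = Y·Q·ΔS·θ_c / [V·(1 + k_d θ_c)] = 0.360 × 1500 × (152 − 5.40) × 13.4 / [237 × (1 + 0.0484 × 13.4)] = 2715 mg/L.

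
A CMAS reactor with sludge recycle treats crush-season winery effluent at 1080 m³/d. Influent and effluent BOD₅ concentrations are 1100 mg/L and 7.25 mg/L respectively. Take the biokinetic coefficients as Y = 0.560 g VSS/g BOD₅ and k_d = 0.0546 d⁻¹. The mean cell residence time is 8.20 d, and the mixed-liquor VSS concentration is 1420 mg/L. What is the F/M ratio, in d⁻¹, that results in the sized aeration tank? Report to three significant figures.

F/M ≈ 0.317 d⁻¹

Steady-state biomass mass balance: V·X·(1 + k_d·θ_c) = Y·Q·(S₀ − S)·θ_c, so V = 0.560 × 1080 × (1100 − 7.25) × 8.20 / [1420 × (1 + 0.0546 × 8.20)] = 5.42×10^6 / 2056 = 2636 m³.
Food-to-microorganism ratio F/M = Q S₀ / (V X) = 1080 × 1100 / (2636 × 1420) = 0.3174 d⁻¹.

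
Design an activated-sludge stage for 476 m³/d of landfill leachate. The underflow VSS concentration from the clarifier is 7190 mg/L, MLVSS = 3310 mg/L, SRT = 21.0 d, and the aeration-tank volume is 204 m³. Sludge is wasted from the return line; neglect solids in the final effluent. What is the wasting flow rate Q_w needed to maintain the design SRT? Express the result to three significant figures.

Q_w ≈ 4.47 m³/d

Wasting from the return line (neglecting effluent solids): Q_w = V·X / (θ_c·X_r) = 204.0 × 3310 / (21.0 × 7190) = 4.472 m³/d.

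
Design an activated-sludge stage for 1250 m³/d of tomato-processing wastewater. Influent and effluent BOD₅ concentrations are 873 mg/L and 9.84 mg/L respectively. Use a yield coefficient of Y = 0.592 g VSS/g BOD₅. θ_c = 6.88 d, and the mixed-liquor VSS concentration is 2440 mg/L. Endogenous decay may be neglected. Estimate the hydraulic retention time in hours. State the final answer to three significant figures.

τ ≈ 34.6 h

V·X = Y·Q·ΔS·θ_c gives V = 0.592 × 1250 × (873 − 9.84) × 6.88 / 2440 = 1801 m³.
HRT = V/Q = 1801 m³ / 1250 m³·d⁻¹ = 1.441 d × 24 = 34.58 h.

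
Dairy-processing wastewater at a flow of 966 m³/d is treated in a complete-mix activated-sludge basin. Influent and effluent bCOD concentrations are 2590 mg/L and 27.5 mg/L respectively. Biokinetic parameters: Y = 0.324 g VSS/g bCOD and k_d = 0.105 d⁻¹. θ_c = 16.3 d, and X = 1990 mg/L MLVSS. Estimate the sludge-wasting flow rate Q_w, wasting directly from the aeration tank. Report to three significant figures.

Steady-state biomass mass balance: V·X·(1 + k_d·θ_c) = Y·Q·(S₀ − S)·θ_c, so V = 0.324 × 966 × (2590 − 27.5) × 16.3 / [1990 × (1 + 0.105 × 16.3)] = 1.31×10^7 / 5396 = 2423 m³.
For wasting at MLVSS concentration, Q_w = V/θ_c = 2423/16.3 = 148.6 m³/d.

Q_w ≈ 149 m³/d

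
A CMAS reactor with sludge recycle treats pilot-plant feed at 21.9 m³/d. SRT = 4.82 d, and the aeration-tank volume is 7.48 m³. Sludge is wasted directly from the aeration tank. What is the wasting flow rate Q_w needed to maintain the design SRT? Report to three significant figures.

For wasting at MLVSS concentration, Q_w = V/θ_c = 7.480/4.82 = 1.552 m³/d.

Q_w ≈ 1.55 m³/d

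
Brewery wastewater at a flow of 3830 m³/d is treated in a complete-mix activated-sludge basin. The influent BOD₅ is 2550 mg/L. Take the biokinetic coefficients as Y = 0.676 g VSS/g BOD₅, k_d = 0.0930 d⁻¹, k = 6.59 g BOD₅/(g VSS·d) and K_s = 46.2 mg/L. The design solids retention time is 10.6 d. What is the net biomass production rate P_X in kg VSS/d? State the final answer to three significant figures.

From the Monod/SRT balance for a CMAS, S = K_s·(1+k_d θ_c)/[θ_c·(Y k − k_d) − 1] = 46.2 × (1 + 0.0930 × 10.6) / [10.6 × (0.676 × 6.59 − 0.0930) − 1] = 91.74 / 45.24 = 2.028 mg/L.
Correct the yield for decay: Y_obs = Y/(1 + k_d θ_c) = 0.676 / (1 + 0.0930 × 10.6) = 0.676 / 1.986 = 0.3404.
ΔS = 2550 − 2.03 = 2548 mg/L, so the substrate removal rate is 3830 × 2548/1000 = 9759 kg BOD₅/d.
Biomass produced: P_X = Y_obs·Q·ΔS = 0.3404 × 9759 ≈ 3322 kg VSS/d.

P_X ≈ 3320 kg VSS/d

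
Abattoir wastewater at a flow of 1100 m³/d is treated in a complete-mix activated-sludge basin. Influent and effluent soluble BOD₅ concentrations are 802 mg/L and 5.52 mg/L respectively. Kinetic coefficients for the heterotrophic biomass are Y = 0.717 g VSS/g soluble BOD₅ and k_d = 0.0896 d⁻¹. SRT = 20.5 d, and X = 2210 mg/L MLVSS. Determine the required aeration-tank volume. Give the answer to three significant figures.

From the SRT design equation V = Y Q (S₀−S) θ_c / [X (1 + k_d θ_c)] = 0.717 × 1100 × (802 − 5.52) × 20.5 / [2210 × (1 + 0.0896 × 20.5)] = 1.29×10^7 / 6269 = 2054 m³.

V ≈ 2050 m³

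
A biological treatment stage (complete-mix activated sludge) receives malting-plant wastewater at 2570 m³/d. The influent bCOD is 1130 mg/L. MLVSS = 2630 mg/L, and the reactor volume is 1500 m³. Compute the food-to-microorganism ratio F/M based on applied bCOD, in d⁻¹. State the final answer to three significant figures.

F/M = applied load / biomass = Q·S₀/(V·X) = 2570 × 1130 / (1500 × 2630) = 0.7361 d⁻¹.

F/M ≈ 0.736 d⁻¹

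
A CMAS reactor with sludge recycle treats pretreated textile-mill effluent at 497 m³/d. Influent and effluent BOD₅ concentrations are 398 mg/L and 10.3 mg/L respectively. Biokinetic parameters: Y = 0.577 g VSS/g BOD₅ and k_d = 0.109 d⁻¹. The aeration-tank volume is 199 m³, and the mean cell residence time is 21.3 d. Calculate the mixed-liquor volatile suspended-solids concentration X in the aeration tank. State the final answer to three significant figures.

Solving the biomass balance for X: X = Y Q (S₀−S) θ_c / [V (1+k_d θ_c)] = 0.577 × 497 × (398 − 10.3) × 21.3 / [199 × (1 + 0.109 × 21.3)] = 3583 mg/L.

X ≈ 3580 mg/L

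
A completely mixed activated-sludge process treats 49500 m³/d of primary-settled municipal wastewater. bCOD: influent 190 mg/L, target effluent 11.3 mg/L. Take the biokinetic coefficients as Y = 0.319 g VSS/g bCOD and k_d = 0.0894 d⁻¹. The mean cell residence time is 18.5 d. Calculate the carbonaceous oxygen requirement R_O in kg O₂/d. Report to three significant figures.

Correct the yield for decay: Y_obs = Y/(1 + k_d θ_c) = 0.319 / (1 + 0.0894 × 18.5) = 0.319 / 2.654 = 0.1202.
ΔS = 190 − 11.3 = 178.7 mg/L, so the substrate removal rate is 49500 × 178.7/1000 = 8846 kg bCOD/d.
Biomass synthesised: P_X = Y_obs × 8846 = 1063 kg VSS/d.
R_O = Q·(S₀ − S) − 1.42·P_X = 8846 − 1.42 × 1063 = 7336 kg O₂/d.

R_O ≈ 7340 kg O₂/d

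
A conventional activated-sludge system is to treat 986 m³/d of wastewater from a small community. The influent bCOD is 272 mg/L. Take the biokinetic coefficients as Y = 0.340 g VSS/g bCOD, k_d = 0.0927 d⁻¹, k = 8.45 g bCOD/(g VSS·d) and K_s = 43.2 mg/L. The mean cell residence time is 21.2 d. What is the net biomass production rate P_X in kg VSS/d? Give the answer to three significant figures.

P_X ≈ 30.5 kg VSS/d

Effluent substrate depends only on kinetics and SRT: S = K_s(1 + k_d θ_c) / [θ_c(Yk − k_d) − 1] = 43.2 × (1 + 0.0927 × 21.2) / [21.2 × (0.340 × 8.45 − 0.0927) − 1] = 128.1 / 57.94 = 2.211 mg/L.
Observed yield with endogenous decay: Y_obs = Y / (1 + k_d·θ_c) = 0.340 / (1 + 0.0927 × 21.2) = 0.340 / 2.965 = 0.1147 g VSS/g bCOD.
Q·(S₀ − S) = 986 × (272 − 2.21) × 10⁻³ = 266.0 kg/d removed.
So the net sludge growth is P_X = 0.1147 × 266.0 = 30.50 kg VSS/d.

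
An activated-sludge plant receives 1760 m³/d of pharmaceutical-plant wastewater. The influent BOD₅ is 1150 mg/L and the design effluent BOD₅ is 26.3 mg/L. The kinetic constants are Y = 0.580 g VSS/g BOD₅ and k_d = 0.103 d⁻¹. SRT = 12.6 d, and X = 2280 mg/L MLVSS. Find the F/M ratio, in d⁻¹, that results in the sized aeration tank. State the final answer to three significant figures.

F/M ≈ 0.322 d⁻¹

Steady-state biomass mass balance: V·X·(1 + k_d·θ_c) = Y·Q·(S₀ − S)·θ_c, so V = 0.580 × 1760 × (1150 − 26.3) × 12.6 / [2280 × (1 + 0.103 × 12.6)] = 1.45×10^7 / 5239 = 2759 m³.
F/M = Q·S₀ / (V·X) = 1760 × 1150 / (2759 × 2280) = 0.3218 g BOD₅·(g VSS·d)⁻¹.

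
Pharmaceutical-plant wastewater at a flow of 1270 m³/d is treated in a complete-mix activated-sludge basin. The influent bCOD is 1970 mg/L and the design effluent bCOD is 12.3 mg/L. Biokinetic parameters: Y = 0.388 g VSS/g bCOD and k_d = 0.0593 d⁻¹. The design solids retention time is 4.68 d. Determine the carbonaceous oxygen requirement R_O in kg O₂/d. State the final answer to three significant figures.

R_O ≈ 1410 kg O₂/d

The observed yield is Y_obs = Y/(1 + k_d·θ_c) = 0.388 / (1 + 0.0593 × 4.68) = 0.388 / 1.278 = 0.3037 g VSS per g bCOD removed.
Mass of bCOD removed per day: Q(S₀ − S) = 1270 × 1958 g/m³ = 2486 kg/d.
P_X = Y_obs·Q·(S₀ − S) = 0.3037 × 2486 = 755.1 kg VSS/d.
R_O = Q·ΔS − 1.42 P_X = 2486 − 1072 = 1414 kg O₂/d.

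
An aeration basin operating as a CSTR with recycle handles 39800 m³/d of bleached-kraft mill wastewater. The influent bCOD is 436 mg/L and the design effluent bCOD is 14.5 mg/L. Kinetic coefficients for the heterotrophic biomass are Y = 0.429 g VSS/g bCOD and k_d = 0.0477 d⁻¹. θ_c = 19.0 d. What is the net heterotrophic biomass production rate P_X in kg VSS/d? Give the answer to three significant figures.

P_X ≈ 3780 kg VSS/d

The observed yield is Y_obs = Y/(1 + k_d·θ_c) = 0.429 / (1 + 0.0477 × 19.0) = 0.429 / 1.906 = 0.2250 g VSS per g bCOD removed.
Mass of bCOD removed per day: Q(S₀ − S) = 39800 × 421.5 g/m³ = 16776 kg/d.
Net biomass production P_X = Y_obs × Q·(S₀ − S) = 0.2250 × 16776 = 3775 kg VSS/d.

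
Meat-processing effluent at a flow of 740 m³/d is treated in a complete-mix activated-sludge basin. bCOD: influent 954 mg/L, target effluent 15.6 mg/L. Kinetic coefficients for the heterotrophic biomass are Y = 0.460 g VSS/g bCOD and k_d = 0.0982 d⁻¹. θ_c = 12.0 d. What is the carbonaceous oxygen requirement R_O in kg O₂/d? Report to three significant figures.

R_O ≈ 486 kg O₂/d

The observed yield is Y_obs = Y/(1 + k_d·θ_c) = 0.460 / (1 + 0.0982 × 12.0) = 0.460 / 2.178 = 0.2112 g VSS per g bCOD removed.
Substrate removed = Q·(S₀ − S) = 740 m³/d × (954 − 15.6) g/m³ = 6.94×10^5 g/d = 694.4 kg/d.
P_X = Y_obs·Q·(S₀ − S) = 0.2112 × 694.4 = 146.6 kg VSS/d.
R_O = Q·(S₀ − S) − 1.42·P_X = 694.4 − 1.42 × 146.6 = 486.2 kg O₂/d.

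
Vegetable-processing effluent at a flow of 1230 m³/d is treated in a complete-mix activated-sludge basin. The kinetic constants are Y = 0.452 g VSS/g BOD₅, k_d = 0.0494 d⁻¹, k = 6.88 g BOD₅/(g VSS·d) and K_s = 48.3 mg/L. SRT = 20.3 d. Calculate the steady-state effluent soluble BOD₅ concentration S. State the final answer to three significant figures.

From the Monod/SRT balance for a CMAS, S = K_s·(1+k_d θ_c)/[θ_c·(Y k − k_d) − 1] = 48.3 × (1 + 0.0494 × 20.3) / [20.3 × (0.452 × 6.88 − 0.0494) − 1] = 96.74 / 61.13 = 1.583 mg/L.

S ≈ 1.58 mg/L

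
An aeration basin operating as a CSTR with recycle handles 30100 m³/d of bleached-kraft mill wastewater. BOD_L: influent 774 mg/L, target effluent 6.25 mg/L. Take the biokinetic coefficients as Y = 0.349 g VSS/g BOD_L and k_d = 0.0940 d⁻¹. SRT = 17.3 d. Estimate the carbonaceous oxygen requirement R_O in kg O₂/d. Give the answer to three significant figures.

Y_obs = Y / (1 + k_d θ_c) = 0.349 / (1 + 0.0940 × 17.3) = 0.349 / 2.626 = 0.1329.
Mass of BOD_L removed per day: Q(S₀ − S) = 30100 × 767.8 g/m³ = 23109 kg/d.
P_X = Y_obs·Q·(S₀ − S) = 0.1329 × 23109 = 3071 kg VSS/d.
R_O = Q·(S₀ − S) − 1.42·P_X = 23109 − 1.42 × 3071 = 18748 kg O₂/d.

R_O ≈ 18700 kg O₂/d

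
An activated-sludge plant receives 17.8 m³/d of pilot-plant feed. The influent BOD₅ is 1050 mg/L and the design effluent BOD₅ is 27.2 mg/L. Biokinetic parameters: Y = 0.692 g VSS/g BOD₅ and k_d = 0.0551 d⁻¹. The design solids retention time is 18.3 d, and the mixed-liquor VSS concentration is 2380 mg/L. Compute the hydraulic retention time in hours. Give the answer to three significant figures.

Steady-state biomass mass balance: V·X·(1 + k_d·θ_c) = Y·Q·(S₀ − S)·θ_c, so V = 0.692 × 17.8 × (1050 − 27.2) × 18.3 / [2380 × (1 + 0.0551 × 18.3)] = 2.31×10^5 / 4780 = 48.23 m³.
τ = V/Q = 48.23/17.8 = 2.710 d, or 65.03 h.

τ ≈ 65.0 h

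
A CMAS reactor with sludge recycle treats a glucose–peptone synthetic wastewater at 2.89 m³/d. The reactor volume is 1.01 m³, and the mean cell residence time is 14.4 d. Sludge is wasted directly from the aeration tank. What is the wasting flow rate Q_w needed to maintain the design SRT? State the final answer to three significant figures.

Q_w ≈ 0.0701 m³/d

Wasting from the aeration tank: Q_w = V / θ_c = 1.010 / 14.4 = 0.07014 m³/d.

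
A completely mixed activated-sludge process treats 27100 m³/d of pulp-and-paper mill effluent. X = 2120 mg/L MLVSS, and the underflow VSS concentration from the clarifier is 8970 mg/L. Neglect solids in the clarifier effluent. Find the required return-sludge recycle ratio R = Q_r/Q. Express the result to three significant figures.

R ≈ 0.309

Solids balance on the clarifier gives (1+R)X = R·X_r, so R = X/(X_r − X) = 2120 / (8970 − 2120) = 0.3095.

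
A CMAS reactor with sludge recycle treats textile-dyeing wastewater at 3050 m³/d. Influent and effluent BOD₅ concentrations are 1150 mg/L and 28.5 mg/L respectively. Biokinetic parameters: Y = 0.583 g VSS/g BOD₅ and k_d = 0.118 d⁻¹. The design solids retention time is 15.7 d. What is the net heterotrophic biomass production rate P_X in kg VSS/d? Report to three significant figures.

P_X ≈ 699 kg VSS/d

The observed yield is Y_obs = Y/(1 + k_d·θ_c) = 0.583 / (1 + 0.118 × 15.7) = 0.583 / 2.853 = 0.2044 g VSS per g BOD₅ removed.
ΔS = 1150 − 28.5 = 1122 mg/L, so the substrate removal rate is 3050 × 1122/1000 = 3421 kg BOD₅/d.
Biomass produced: P_X = Y_obs·Q·ΔS = 0.2044 × 3421 ≈ 699.1 kg VSS/d.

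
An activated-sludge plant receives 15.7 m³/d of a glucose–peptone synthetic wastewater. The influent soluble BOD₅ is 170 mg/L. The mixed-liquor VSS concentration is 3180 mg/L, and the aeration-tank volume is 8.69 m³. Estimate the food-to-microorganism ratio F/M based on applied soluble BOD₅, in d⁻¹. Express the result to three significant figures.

F/M ≈ 0.0966 d⁻¹

F/M = applied load / biomass = Q·S₀/(V·X) = 15.7 × 170 / (8.690 × 3180) = 0.09658 d⁻¹.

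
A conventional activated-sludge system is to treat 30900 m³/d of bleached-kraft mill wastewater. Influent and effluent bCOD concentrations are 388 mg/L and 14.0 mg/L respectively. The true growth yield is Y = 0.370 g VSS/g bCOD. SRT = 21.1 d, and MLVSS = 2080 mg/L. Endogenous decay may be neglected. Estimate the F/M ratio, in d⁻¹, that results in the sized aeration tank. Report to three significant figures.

Biomass mass balance (decay neglected): V·X = Y·Q·(S₀ − S)·θ_c, so V = 0.370 × 30900 × (388 − 14.0) × 21.1 / 2080 = 43376 m³.
Food-to-microorganism ratio F/M = Q S₀ / (V X) = 30900 × 388 / (43376 × 2080) = 0.1329 d⁻¹.

F/M ≈ 0.133 d⁻¹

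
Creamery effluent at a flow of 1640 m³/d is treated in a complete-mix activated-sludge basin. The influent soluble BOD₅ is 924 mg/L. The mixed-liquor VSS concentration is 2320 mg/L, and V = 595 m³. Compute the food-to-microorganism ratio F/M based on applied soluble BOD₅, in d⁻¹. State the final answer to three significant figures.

F/M = Q·S₀ / (V·X) = 1640 × 924 / (595.0 × 2320) = 1.098 g soluble BOD₅·(g VSS·d)⁻¹.

F/M ≈ 1.10 d⁻¹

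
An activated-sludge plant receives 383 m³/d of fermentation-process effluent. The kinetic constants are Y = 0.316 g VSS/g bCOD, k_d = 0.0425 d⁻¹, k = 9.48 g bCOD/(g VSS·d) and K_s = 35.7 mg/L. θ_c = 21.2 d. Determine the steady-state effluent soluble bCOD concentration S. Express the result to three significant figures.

For a completely mixed reactor with recycle the Lawrence–McCarty relation gives S = K_s·(1 + k_d·θ_c) / [θ_c·(Y·k − k_d) − 1] = 35.7 × (1 + 0.0425 × 21.2) / [21.2 × (0.316 × 9.48 − 0.0425) − 1] = 67.87 / 61.61 = 1.102 mg/L.

S ≈ 1.10 mg/L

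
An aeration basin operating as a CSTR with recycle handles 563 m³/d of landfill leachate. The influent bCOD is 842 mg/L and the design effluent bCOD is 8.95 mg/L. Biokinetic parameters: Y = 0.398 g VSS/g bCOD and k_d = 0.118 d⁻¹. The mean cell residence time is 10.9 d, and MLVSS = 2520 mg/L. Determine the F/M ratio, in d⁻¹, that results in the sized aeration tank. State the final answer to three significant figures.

Steady-state biomass mass balance: V·X·(1 + k_d·θ_c) = Y·Q·(S₀ − S)·θ_c, so V = 0.398 × 563 × (842 − 8.95) × 10.9 / [2520 × (1 + 0.118 × 10.9)] = 2.03×10^6 / 5761 = 353.2 m³.
F/M = Q·S₀ / (V·X) = 563 × 842 / (353.2 × 2520) = 0.5327 g bCOD·(g VSS·d)⁻¹.

F/M ≈ 0.533 d⁻¹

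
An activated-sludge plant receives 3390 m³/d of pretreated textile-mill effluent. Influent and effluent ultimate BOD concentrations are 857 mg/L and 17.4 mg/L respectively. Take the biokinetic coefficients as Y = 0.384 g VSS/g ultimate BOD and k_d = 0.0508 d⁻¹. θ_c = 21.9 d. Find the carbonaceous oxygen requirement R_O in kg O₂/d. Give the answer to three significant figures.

R_O ≈ 2110 kg O₂/d

Correct the yield for decay: Y_obs = Y/(1 + k_d θ_c) = 0.384 / (1 + 0.0508 × 21.9) = 0.384 / 2.113 = 0.1818.
Mass of ultimate BOD removed per day: Q(S₀ − S) = 3390 × 839.6 g/m³ = 2846 kg/d.
P_X = Y_obs·Q·(S₀ − S) = 0.1818 × 2846 = 517.4 kg VSS/d.
R_O = Q·ΔS − 1.42 P_X = 2846 − 734.7 = 2112 kg O₂/d.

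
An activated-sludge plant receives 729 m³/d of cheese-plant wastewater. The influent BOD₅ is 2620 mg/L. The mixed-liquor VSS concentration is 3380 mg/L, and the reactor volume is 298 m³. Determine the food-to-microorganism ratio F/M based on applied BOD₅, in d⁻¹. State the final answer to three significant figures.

F/M = Q·S₀ / (V·X) = 729 × 2620 / (298.0 × 3380) = 1.896 g BOD₅·(g VSS·d)⁻¹.

F/M ≈ 1.90 d⁻¹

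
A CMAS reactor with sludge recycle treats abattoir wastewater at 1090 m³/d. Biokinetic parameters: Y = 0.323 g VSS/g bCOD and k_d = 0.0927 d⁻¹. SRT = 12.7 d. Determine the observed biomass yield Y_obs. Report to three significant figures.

The observed yield is Y_obs = Y/(1 + k_d·θ_c) = 0.323 / (1 + 0.0927 × 12.7) = 0.323 / 2.177 = 0.1483 g VSS per g bCOD removed.

Y_obs ≈ 0.148 g VSS/g bCOD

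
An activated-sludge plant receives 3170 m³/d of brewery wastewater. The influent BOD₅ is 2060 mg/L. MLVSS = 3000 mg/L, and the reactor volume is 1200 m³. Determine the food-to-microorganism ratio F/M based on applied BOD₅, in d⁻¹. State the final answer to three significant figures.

F/M = applied load / biomass = Q·S₀/(V·X) = 3170 × 2060 / (1200 × 3000) = 1.814 d⁻¹.

F/M ≈ 1.81 d⁻¹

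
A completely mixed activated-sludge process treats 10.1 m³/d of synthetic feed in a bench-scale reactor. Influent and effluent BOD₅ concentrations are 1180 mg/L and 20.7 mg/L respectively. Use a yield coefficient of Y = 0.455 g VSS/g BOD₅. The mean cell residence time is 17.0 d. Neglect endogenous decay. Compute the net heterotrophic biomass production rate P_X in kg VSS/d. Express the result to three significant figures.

P_X ≈ 5.33 kg VSS/d

No decay correction is needed, so Y_obs = Y = 0.455.
Q·(S₀ − S) = 10.1 × (1180 − 20.7) × 10⁻³ = 11.71 kg/d removed.
Biomass produced: P_X = Y_obs·Q·ΔS = 0.4550 × 11.71 ≈ 5.328 kg VSS/d.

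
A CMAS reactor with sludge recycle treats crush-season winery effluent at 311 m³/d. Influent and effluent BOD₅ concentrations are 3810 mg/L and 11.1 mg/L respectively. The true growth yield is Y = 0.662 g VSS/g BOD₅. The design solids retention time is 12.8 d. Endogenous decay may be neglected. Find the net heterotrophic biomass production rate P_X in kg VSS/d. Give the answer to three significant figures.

With endogenous decay neglected, the observed yield equals the true yield: Y_obs = Y = 0.662 g VSS/g BOD₅.
Mass of BOD₅ removed per day: Q(S₀ − S) = 311 × 3799 g/m³ = 1181 kg/d.
So the net sludge growth is P_X = 0.6620 × 1181 = 782.1 kg VSS/d.

P_X ≈ 782 kg VSS/d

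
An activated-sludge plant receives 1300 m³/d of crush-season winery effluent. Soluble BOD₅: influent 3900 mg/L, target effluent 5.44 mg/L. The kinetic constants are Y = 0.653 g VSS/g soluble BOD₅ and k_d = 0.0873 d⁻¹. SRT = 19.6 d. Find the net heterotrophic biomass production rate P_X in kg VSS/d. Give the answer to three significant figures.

P_X ≈ 1220 kg VSS/d

Y_obs = Y / (1 + k_d θ_c) = 0.653 / (1 + 0.0873 × 19.6) = 0.653 / 2.711 = 0.2409.
Substrate removed = Q·(S₀ − S) = 1300 m³/d × (3900 − 5.44) g/m³ = 5.06×10^6 g/d = 5063 kg/d.
Net biomass production P_X = Y_obs × Q·(S₀ − S) = 0.2409 × 5063 = 1219 kg VSS/d.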